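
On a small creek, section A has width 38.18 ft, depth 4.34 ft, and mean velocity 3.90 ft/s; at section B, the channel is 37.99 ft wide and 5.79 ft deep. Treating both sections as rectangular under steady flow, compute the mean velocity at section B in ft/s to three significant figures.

Q = A₁V₁ = (38.18×4.34) × 3.90 = 646.2 ft³/s
A₂ = 37.99 × 5.79 = 220.0 ft²
V₂ = Q/A₂ = 646.2/220.0 = 2.938 ft/s

2.94 ft/s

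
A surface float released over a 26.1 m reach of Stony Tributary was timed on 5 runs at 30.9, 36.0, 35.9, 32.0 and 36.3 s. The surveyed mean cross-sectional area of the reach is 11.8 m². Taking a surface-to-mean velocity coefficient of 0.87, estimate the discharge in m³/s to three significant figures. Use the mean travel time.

7.83 m³/s

t̄ = (30.9 + 36.0 + 35.9 + 32.0 + 36.3) / 5 = 34.22 s
v_surface = L / t̄ = 26.1 / 34.22 = 0.7627 m/s
v_mean = 0.87 × 0.7627 = 0.6636 m/s
Q = A × v_mean = 11.8 × 0.6636 = 7.830 m³/s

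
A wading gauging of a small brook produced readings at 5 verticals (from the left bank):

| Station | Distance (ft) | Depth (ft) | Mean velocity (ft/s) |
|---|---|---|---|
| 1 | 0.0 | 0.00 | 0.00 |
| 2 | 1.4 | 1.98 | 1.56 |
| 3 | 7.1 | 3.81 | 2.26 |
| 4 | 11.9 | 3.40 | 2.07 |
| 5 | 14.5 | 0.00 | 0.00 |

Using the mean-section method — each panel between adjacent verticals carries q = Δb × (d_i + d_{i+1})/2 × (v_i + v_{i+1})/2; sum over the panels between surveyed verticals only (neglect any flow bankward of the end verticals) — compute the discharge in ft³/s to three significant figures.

Panel 1-2: Δb = 1.4 ft, d̄ = (0.00+1.98)/2 = 0.99, v̄ = (0.00+1.56)/2 = 0.78 → q = 1.4×0.99×0.78 = 1.081 ft³/s
Panel 2-3: Δb = 5.7 ft, d̄ = (1.98+3.81)/2 = 2.895, v̄ = (1.56+2.26)/2 = 1.91 → q = 5.7×2.895×1.91 = 31.52 ft³/s
Panel 3-4: Δb = 4.8 ft, d̄ = (3.81+3.40)/2 = 3.605, v̄ = (2.26+2.07)/2 = 2.165 → q = 4.8×3.605×2.165 = 37.46 ft³/s
Panel 4-5: Δb = 2.6 ft, d̄ = (3.40+0.00)/2 = 1.7, v̄ = (2.07+0.00)/2 = 1.035 → q = 2.6×1.7×1.035 = 4.575 ft³/s
Q = Σ q = 74.64 ft³/s

74.6 ft³/s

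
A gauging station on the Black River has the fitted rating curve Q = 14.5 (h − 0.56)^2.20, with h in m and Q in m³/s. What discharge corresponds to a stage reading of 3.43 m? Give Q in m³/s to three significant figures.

Q = 14.5 × (3.43 − 0.56)^2.20 = 14.5 × 2.87^2.20 = 147.5 m³/s

147 m³/s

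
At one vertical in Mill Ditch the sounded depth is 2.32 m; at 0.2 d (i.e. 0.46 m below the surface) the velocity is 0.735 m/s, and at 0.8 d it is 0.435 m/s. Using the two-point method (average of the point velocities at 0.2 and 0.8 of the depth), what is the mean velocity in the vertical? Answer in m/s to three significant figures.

v̄ = (0.735 + 0.435) / 2 = 0.5850 m/s

0.585 m/s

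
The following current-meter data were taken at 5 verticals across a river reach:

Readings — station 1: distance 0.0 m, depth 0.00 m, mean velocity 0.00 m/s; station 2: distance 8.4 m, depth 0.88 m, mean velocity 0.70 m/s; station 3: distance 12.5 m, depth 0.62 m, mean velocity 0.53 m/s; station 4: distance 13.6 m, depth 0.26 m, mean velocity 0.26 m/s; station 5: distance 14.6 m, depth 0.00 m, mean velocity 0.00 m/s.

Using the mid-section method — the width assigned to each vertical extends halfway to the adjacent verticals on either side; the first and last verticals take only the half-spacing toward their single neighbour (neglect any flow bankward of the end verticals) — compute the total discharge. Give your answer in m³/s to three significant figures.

w_2 = (12.5 − 0.0)/2 = 6.25 m; q_2 = 0.70 × 0.88 × 6.25 = 3.850 m³/s
w_3 = (13.6 − 8.4)/2 = 2.6 m; q_3 = 0.53 × 0.62 × 2.6 = 0.8544 m³/s
w_4 = (14.6 − 12.5)/2 = 1.05 m; q_4 = 0.26 × 0.26 × 1.05 = 0.07098 m³/s
Stations 1, 5 contribute zero (depth or velocity is 0).
Q = Σ qᵢ = 4.775 m³/s

4.78 m³/s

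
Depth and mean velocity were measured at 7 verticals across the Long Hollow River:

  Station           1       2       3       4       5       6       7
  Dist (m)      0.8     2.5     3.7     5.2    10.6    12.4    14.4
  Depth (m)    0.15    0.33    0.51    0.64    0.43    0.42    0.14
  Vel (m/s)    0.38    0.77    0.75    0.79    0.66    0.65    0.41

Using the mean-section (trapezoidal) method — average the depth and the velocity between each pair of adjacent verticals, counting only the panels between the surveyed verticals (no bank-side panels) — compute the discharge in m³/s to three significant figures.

Panel 1-2: Δb = 1.7 m, d̄ = (0.15+0.33)/2 = 0.24, v̄ = (0.38+0.77)/2 = 0.575 → q = 1.7×0.24×0.575 = 0.2346 m³/s
Panel 2-3: Δb = 1.2 m, d̄ = (0.33+0.51)/2 = 0.42, v̄ = (0.77+0.75)/2 = 0.76 → q = 1.2×0.42×0.76 = 0.3830 m³/s
Panel 3-4: Δb = 1.5 m, d̄ = (0.51+0.64)/2 = 0.575, v̄ = (0.75+0.79)/2 = 0.77 → q = 1.5×0.575×0.77 = 0.6641 m³/s
Panel 4-5: Δb = 5.4 m, d̄ = (0.64+0.43)/2 = 0.535, v̄ = (0.79+0.66)/2 = 0.725 → q = 5.4×0.535×0.725 = 2.095 m³/s
Panel 5-6: Δb = 1.8 m, d̄ = (0.43+0.42)/2 = 0.425, v̄ = (0.66+0.65)/2 = 0.655 → q = 1.8×0.425×0.655 = 0.5011 m³/s
Panel 6-7: Δb = 2 m, d̄ = (0.42+0.14)/2 = 0.28, v̄ = (0.65+0.41)/2 = 0.53 → q = 2×0.28×0.53 = 0.2968 m³/s
Q = Σ q = 4.174 m³/s

4.17 m³/s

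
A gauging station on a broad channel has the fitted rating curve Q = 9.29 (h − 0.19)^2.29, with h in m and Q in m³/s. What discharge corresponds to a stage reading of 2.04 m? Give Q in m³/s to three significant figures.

Q = 9.29 × (2.04 − 0.19)^2.29 = 9.29 × 1.85^2.29 = 38.00 m³/s

38.0 m³/s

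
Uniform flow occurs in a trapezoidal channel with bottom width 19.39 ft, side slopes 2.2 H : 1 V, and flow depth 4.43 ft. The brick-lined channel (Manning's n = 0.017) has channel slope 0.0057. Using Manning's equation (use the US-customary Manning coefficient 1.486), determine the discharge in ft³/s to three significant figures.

1840 ft³/s

A = (b + z·y)·y = (19.39 + 2.2×4.43)×4.43 = 129.1 ft²
P = b + 2y√(1+z²) = 19.39 + 2×4.43×√(1+2.2²) = 40.80 ft
R = A/P = 129.1/40.80 = 3.163 ft
Q = (1.486/n)·A·R^(2/3)·S^(1/2) = (1.486/0.017) × 129.1 × 3.163^(2/3) × 0.0057^(1/2) = 1836 ft³/s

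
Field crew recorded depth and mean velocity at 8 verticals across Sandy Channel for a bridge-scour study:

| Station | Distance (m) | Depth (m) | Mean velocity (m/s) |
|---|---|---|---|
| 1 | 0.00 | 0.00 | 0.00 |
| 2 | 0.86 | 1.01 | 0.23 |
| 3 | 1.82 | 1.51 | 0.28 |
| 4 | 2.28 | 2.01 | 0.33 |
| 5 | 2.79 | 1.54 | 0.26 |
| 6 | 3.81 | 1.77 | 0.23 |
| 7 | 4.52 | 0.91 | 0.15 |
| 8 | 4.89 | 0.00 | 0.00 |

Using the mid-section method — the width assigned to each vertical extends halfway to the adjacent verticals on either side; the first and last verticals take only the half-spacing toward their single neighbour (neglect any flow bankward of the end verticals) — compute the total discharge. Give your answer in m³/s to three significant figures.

1.57 m³/s

w_2 = (1.82 − 0.00)/2 = 0.91 m; q_2 = 0.23 × 1.01 × 0.91 = 0.2114 m³/s
w_3 = (2.28 − 0.86)/2 = 0.71 m; q_3 = 0.28 × 1.51 × 0.71 = 0.3002 m³/s
w_4 = (2.79 − 1.82)/2 = 0.485 m; q_4 = 0.33 × 2.01 × 0.485 = 0.3217 m³/s
w_5 = (3.81 − 2.28)/2 = 0.765 m; q_5 = 0.26 × 1.54 × 0.765 = 0.3063 m³/s
w_6 = (4.52 − 2.79)/2 = 0.865 m; q_6 = 0.23 × 1.77 × 0.865 = 0.3521 m³/s
w_7 = (4.89 − 3.81)/2 = 0.54 m; q_7 = 0.15 × 0.91 × 0.54 = 0.07371 m³/s
Stations 1, 8 contribute zero (depth or velocity is 0).
Q = Σ qᵢ = 1.565 m³/s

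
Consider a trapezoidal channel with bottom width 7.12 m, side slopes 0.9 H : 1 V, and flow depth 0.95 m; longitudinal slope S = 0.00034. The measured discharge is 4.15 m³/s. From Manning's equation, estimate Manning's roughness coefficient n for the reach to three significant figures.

A = (b + z·y)·y = (7.12 + 0.9×0.95)×0.95 = 7.576 m²
P = b + 2y√(1+z²) = 7.12 + 2×0.95×√(1+0.9²) = 9.676 m
R = A/P = 7.576/9.676 = 0.7830 m
n = (1/Q)·A·R^(2/3)·S^(1/2) = (1/4.15) × 7.576 × 0.8495 × 0.01844 = 0.02860

0.0286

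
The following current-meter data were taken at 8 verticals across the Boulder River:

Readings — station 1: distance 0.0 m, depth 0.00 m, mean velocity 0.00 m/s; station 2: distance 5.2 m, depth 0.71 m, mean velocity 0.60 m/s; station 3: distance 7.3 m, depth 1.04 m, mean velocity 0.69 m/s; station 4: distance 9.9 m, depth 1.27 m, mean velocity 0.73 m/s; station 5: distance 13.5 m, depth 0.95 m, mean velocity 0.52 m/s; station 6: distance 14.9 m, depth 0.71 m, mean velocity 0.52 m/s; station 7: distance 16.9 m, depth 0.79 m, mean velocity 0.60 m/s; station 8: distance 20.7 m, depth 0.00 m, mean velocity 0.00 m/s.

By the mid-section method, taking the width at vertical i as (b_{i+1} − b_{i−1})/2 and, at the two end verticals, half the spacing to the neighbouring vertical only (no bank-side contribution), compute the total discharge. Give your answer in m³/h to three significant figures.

w_2 = (7.3 − 0.0)/2 = 3.65 m; q_2 = 0.60 × 0.71 × 3.65 = 1.555 m³/s
w_3 = (9.9 − 5.2)/2 = 2.35 m; q_3 = 0.69 × 1.04 × 2.35 = 1.686 m³/s
w_4 = (13.5 − 7.3)/2 = 3.1 m; q_4 = 0.73 × 1.27 × 3.1 = 2.874 m³/s
w_5 = (14.9 − 9.9)/2 = 2.5 m; q_5 = 0.52 × 0.95 × 2.5 = 1.235 m³/s
w_6 = (16.9 − 13.5)/2 = 1.7 m; q_6 = 0.52 × 0.71 × 1.7 = 0.6276 m³/s
w_7 = (20.7 − 14.9)/2 = 2.9 m; q_7 = 0.60 × 0.79 × 2.9 = 1.375 m³/s
Stations 1, 8 contribute zero (depth or velocity is 0).
Q = Σ qᵢ = 9.353 m³/s
= 9.353 × 3600 = 33670 m³/h

33700 m³/h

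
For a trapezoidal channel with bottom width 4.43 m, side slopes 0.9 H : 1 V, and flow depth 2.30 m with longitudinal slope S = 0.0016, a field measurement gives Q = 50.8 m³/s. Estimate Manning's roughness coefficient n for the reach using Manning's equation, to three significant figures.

0.0148

A = (b + z·y)·y = (4.43 + 0.9×2.30)×2.30 = 14.95 m²
P = b + 2y√(1+z²) = 4.43 + 2×2.30×√(1+0.9²) = 10.62 m
R = A/P = 14.95/10.62 = 1.408 m
n = (1/Q)·A·R^(2/3)·S^(1/2) = (1/50.8) × 14.95 × 1.256 × 0.04000 = 0.01479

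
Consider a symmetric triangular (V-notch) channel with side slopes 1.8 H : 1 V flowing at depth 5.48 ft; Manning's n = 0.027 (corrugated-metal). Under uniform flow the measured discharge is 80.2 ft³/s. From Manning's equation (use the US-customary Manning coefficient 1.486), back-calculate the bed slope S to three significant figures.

A = z·y² = 1.8×5.48² = 54.05 ft²
P = 2y√(1+z²) = 2×5.48×√(1+1.8²) = 22.57 ft
R = A/P = 54.05/22.57 = 2.395 ft
S = (Q·n / (1.486·A·R^(2/3)))² = (80.2×0.027 / (1.486×54.05×1.790))² = 0.0002268

0.000227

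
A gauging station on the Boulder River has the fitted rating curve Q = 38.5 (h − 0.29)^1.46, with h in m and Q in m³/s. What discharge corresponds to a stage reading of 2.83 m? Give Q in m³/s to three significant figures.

150 m³/s

Q = 38.5 × (2.83 − 0.29)^1.46 = 38.5 × 2.54^1.46 = 150.1 m³/s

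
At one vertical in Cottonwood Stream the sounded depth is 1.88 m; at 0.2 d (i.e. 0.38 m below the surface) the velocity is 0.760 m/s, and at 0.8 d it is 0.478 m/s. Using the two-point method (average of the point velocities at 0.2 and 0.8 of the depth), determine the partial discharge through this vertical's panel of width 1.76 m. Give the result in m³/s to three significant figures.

v̄ = (0.760 + 0.478) / 2 = 0.6190 m/s
q = v̄ × d × w = 0.6190 × 1.88 × 1.76 = 2.048 m³/s

2.05 m³/s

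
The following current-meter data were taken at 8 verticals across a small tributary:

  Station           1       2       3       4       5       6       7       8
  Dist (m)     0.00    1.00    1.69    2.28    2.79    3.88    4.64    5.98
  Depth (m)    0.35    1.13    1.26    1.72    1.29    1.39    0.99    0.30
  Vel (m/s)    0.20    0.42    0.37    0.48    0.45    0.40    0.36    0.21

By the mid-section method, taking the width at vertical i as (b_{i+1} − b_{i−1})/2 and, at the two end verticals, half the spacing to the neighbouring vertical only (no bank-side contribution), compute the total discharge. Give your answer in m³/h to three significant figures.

9300 m³/h

w_1 = (1.00 − 0.00)/2 = 0.5 m; q_1 = 0.20 × 0.35 × 0.5 = 0.03500 m³/s
w_2 = (1.69 − 0.00)/2 = 0.845 m; q_2 = 0.42 × 1.13 × 0.845 = 0.4010 m³/s
w_3 = (2.28 − 1.00)/2 = 0.64 m; q_3 = 0.37 × 1.26 × 0.64 = 0.2984 m³/s
w_4 = (2.79 − 1.69)/2 = 0.55 m; q_4 = 0.48 × 1.72 × 0.55 = 0.4541 m³/s
w_5 = (3.88 − 2.28)/2 = 0.8 m; q_5 = 0.45 × 1.29 × 0.8 = 0.4644 m³/s
w_6 = (4.64 − 2.79)/2 = 0.925 m; q_6 = 0.40 × 1.39 × 0.925 = 0.5143 m³/s
w_7 = (5.98 − 3.88)/2 = 1.05 m; q_7 = 0.36 × 0.99 × 1.05 = 0.3742 m³/s
w_8 = (5.98 − 4.64)/2 = 0.67 m; q_8 = 0.21 × 0.30 × 0.67 = 0.04221 m³/s
Q = Σ qᵢ = 2.584 m³/s
= 2.584 × 3600 = 9301 m³/h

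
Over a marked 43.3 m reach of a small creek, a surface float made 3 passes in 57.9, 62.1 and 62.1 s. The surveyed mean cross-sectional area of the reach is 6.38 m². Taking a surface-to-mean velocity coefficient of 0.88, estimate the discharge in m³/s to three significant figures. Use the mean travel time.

4.01 m³/s

t̄ = (57.9 + 62.1 + 62.1) / 3 = 60.7 s
v_surface = L / t̄ = 43.3 / 60.7 = 0.7133 m/s
v_mean = 0.88 × 0.7133 = 0.6277 m/s
Q = A × v_mean = 6.38 × 0.6277 = 4.005 m³/s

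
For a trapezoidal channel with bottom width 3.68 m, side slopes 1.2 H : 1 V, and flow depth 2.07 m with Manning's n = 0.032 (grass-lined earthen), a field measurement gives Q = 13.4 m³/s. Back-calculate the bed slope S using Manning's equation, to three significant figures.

A = (b + z·y)·y = (3.68 + 1.2×2.07)×2.07 = 12.76 m²
P = b + 2y√(1+z²) = 3.68 + 2×2.07×√(1+1.2²) = 10.15 m
R = A/P = 12.76/10.15 = 1.257 m
S = (Q·n / (1·A·R^(2/3)))² = (13.4×0.032 / (1×12.76×1.165))² = 0.0008321

0.000832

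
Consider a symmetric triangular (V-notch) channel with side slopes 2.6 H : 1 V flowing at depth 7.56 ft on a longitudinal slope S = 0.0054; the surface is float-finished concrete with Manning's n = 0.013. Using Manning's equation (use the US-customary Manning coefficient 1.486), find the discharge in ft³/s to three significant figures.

A = z·y² = 2.6×7.56² = 148.6 ft²
P = 2y√(1+z²) = 2×7.56×√(1+2.6²) = 42.12 ft
R = A/P = 148.6/42.12 = 3.528 ft
Q = (1.486/n)·A·R^(2/3)·S^(1/2) = (1.486/0.013) × 148.6 × 3.528^(2/3) × 0.0054^(1/2) = 2893 ft³/s

2890 ft³/s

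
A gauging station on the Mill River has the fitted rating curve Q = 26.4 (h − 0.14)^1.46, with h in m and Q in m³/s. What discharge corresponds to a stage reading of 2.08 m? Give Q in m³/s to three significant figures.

69.5 m³/s

Q = 26.4 × (2.08 − 0.14)^1.46 = 26.4 × 1.94^1.46 = 69.47 m³/s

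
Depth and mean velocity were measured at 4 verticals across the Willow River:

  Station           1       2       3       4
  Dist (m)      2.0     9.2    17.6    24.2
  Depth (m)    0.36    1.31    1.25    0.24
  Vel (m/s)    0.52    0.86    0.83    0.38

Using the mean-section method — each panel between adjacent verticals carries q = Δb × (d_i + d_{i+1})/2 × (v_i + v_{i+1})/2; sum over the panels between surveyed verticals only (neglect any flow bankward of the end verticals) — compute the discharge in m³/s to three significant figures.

Panel 1-2: Δb = 7.2 m, d̄ = (0.36+1.31)/2 = 0.835, v̄ = (0.52+0.86)/2 = 0.69 → q = 7.2×0.835×0.69 = 4.148 m³/s
Panel 2-3: Δb = 8.4 m, d̄ = (1.31+1.25)/2 = 1.28, v̄ = (0.86+0.83)/2 = 0.845 → q = 8.4×1.28×0.845 = 9.085 m³/s
Panel 3-4: Δb = 6.6 m, d̄ = (1.25+0.24)/2 = 0.745, v̄ = (0.83+0.38)/2 = 0.605 → q = 6.6×0.745×0.605 = 2.975 m³/s
Q = Σ q = 16.21 m³/s

16.2 m³/s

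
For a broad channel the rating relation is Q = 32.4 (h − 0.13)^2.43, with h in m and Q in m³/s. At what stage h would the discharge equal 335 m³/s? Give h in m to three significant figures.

h − h₀ = (Q/C)^(1/b) = (335/32.4)^(1/2.43) = 2.615 m
h = 0.13 + 2.615 = 2.745 m

2.75 m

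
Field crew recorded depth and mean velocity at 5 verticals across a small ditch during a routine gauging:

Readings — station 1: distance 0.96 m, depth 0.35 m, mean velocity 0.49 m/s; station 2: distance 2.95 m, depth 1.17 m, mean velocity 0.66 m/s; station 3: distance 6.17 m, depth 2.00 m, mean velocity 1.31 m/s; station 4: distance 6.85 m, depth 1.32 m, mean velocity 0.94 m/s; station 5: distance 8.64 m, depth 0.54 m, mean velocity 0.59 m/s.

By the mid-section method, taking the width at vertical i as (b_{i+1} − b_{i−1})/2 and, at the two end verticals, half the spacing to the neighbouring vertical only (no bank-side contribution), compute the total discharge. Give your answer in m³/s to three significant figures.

9.11 m³/s

w_1 = (2.95 − 0.96)/2 = 0.995 m; q_1 = 0.49 × 0.35 × 0.995 = 0.1706 m³/s
w_2 = (6.17 − 0.96)/2 = 2.605 m; q_2 = 0.66 × 1.17 × 2.605 = 2.012 m³/s
w_3 = (6.85 − 2.95)/2 = 1.95 m; q_3 = 1.31 × 2.00 × 1.95 = 5.109 m³/s
w_4 = (8.64 − 6.17)/2 = 1.235 m; q_4 = 0.94 × 1.32 × 1.235 = 1.532 m³/s
w_5 = (8.64 − 6.85)/2 = 0.895 m; q_5 = 0.59 × 0.54 × 0.895 = 0.2851 m³/s
Q = Σ qᵢ = 9.109 m³/s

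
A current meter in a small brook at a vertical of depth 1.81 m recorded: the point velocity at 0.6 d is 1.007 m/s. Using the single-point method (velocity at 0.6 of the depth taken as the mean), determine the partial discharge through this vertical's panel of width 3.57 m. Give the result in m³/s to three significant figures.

6.51 m³/s

v̄ = v₀.₆ = 1.007 m/s
q = v̄ × d × w = 1.007 × 1.81 × 3.57 = 6.507 m³/s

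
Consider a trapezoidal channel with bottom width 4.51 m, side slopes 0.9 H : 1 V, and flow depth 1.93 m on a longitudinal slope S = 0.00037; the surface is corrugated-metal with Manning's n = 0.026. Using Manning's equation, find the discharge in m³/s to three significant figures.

10.3 m³/s

A = (b + z·y)·y = (4.51 + 0.9×1.93)×1.93 = 12.06 m²
P = b + 2y√(1+z²) = 4.51 + 2×1.93×√(1+0.9²) = 9.703 m
R = A/P = 12.06/9.703 = 1.243 m
Q = (1/n)·A·R^(2/3)·S^(1/2) = (1/0.026) × 12.06 × 1.243^(2/3) × 0.00037^(1/2) = 10.31 m³/s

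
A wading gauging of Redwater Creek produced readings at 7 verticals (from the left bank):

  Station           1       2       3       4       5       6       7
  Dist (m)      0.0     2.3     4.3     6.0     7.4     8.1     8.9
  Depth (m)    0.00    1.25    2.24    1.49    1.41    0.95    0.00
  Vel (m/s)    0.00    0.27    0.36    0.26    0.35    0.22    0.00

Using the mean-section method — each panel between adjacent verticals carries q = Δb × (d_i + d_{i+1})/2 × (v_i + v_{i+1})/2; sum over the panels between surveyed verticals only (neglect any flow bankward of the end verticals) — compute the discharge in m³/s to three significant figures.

Panel 1-2: Δb = 2.3 m, d̄ = (0.00+1.25)/2 = 0.625, v̄ = (0.00+0.27)/2 = 0.135 → q = 2.3×0.625×0.135 = 0.1941 m³/s
Panel 2-3: Δb = 2 m, d̄ = (1.25+2.24)/2 = 1.745, v̄ = (0.27+0.36)/2 = 0.315 → q = 2×1.745×0.315 = 1.099 m³/s
Panel 3-4: Δb = 1.7 m, d̄ = (2.24+1.49)/2 = 1.865, v̄ = (0.36+0.26)/2 = 0.31 → q = 1.7×1.865×0.31 = 0.9829 m³/s
Panel 4-5: Δb = 1.4 m, d̄ = (1.49+1.41)/2 = 1.45, v̄ = (0.26+0.35)/2 = 0.305 → q = 1.4×1.45×0.305 = 0.6192 m³/s
Panel 5-6: Δb = 0.7 m, d̄ = (1.41+0.95)/2 = 1.18, v̄ = (0.35+0.22)/2 = 0.285 → q = 0.7×1.18×0.285 = 0.2354 m³/s
Panel 6-7: Δb = 0.8 m, d̄ = (0.95+0.00)/2 = 0.475, v̄ = (0.22+0.00)/2 = 0.11 → q = 0.8×0.475×0.11 = 0.04180 m³/s
Q = Σ q = 3.173 m³/s

3.17 m³/s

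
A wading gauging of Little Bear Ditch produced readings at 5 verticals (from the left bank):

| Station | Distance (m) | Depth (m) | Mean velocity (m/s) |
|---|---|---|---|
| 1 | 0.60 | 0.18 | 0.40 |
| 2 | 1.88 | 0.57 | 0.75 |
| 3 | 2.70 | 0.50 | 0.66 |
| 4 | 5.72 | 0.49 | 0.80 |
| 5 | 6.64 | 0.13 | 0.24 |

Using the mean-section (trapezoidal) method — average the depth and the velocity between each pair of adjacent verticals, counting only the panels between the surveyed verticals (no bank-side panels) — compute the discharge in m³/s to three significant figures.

Panel 1-2: Δb = 1.28 m, d̄ = (0.18+0.57)/2 = 0.375, v̄ = (0.40+0.75)/2 = 0.575 → q = 1.28×0.375×0.575 = 0.2760 m³/s
Panel 2-3: Δb = 0.82 m, d̄ = (0.57+0.50)/2 = 0.535, v̄ = (0.75+0.66)/2 = 0.705 → q = 0.82×0.535×0.705 = 0.3093 m³/s
Panel 3-4: Δb = 3.02 m, d̄ = (0.50+0.49)/2 = 0.495, v̄ = (0.66+0.80)/2 = 0.73 → q = 3.02×0.495×0.73 = 1.091 m³/s
Panel 4-5: Δb = 0.92 m, d̄ = (0.49+0.13)/2 = 0.31, v̄ = (0.80+0.24)/2 = 0.52 → q = 0.92×0.31×0.52 = 0.1483 m³/s
Q = Σ q = 1.825 m³/s

1.82 m³/s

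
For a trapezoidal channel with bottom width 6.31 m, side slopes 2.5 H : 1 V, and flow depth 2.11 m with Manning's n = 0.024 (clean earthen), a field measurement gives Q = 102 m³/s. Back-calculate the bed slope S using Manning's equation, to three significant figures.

A = (b + z·y)·y = (6.31 + 2.5×2.11)×2.11 = 24.44 m²
P = b + 2y√(1+z²) = 6.31 + 2×2.11×√(1+2.5²) = 17.67 m
R = A/P = 24.44/17.67 = 1.383 m
S = (Q·n / (1·A·R^(2/3)))² = (102×0.024 / (1×24.44×1.241))² = 0.006508

0.00651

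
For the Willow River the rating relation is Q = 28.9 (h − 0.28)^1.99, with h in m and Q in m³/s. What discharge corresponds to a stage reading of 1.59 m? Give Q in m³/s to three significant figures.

Q = 28.9 × (1.59 − 0.28)^1.99 = 28.9 × 1.31^1.99 = 49.46 m³/s

49.5 m³/s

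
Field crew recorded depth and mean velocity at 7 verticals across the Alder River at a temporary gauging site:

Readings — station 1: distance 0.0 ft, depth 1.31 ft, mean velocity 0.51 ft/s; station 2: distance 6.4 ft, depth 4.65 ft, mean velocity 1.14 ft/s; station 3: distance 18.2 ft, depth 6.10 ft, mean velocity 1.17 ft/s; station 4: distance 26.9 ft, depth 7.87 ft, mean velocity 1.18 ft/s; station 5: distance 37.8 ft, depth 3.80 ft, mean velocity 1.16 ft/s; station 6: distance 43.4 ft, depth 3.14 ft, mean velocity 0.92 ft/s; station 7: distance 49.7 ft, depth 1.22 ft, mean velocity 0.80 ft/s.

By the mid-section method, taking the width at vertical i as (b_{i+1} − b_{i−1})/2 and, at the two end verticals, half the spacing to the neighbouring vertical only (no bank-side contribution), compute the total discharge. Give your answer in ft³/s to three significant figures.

271 ft³/s

w_1 = (6.4 − 0.0)/2 = 3.2 ft; q_1 = 0.51 × 1.31 × 3.2 = 2.138 ft³/s
w_2 = (18.2 − 0.0)/2 = 9.1 ft; q_2 = 1.14 × 4.65 × 9.1 = 48.24 ft³/s
w_3 = (26.9 − 6.4)/2 = 10.25 ft; q_3 = 1.17 × 6.10 × 10.25 = 73.15 ft³/s
w_4 = (37.8 − 18.2)/2 = 9.8 ft; q_4 = 1.18 × 7.87 × 9.8 = 91.01 ft³/s
w_5 = (43.4 − 26.9)/2 = 8.25 ft; q_5 = 1.16 × 3.80 × 8.25 = 36.37 ft³/s
w_6 = (49.7 − 37.8)/2 = 5.95 ft; q_6 = 0.92 × 3.14 × 5.95 = 17.19 ft³/s
w_7 = (49.7 − 43.4)/2 = 3.15 ft; q_7 = 0.80 × 1.22 × 3.15 = 3.074 ft³/s
Q = Σ qᵢ = 271.2 ft³/s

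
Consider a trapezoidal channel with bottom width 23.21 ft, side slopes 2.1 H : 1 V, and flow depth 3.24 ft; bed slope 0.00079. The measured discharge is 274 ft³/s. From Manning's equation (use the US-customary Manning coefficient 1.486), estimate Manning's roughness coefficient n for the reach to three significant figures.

A = (b + z·y)·y = (23.21 + 2.1×3.24)×3.24 = 97.25 ft²
P = b + 2y√(1+z²) = 23.21 + 2×3.24×√(1+2.1²) = 38.28 ft
R = A/P = 97.25/38.28 = 2.540 ft
n = (1.486/Q)·A·R^(2/3)·S^(1/2) = (1.486/274) × 97.25 × 1.862 × 0.02811 = 0.02760

0.0276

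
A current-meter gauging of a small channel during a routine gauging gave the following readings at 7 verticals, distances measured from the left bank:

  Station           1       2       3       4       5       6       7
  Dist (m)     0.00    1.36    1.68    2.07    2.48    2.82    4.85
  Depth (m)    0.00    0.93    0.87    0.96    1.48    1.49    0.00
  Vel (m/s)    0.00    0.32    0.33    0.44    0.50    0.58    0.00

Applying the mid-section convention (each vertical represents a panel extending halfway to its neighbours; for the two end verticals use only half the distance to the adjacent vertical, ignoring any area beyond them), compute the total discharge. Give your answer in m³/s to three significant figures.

w_2 = (1.68 − 0.00)/2 = 0.84 m; q_2 = 0.32 × 0.93 × 0.84 = 0.2500 m³/s
w_3 = (2.07 − 1.36)/2 = 0.355 m; q_3 = 0.33 × 0.87 × 0.355 = 0.1019 m³/s
w_4 = (2.48 − 1.68)/2 = 0.4 m; q_4 = 0.44 × 0.96 × 0.4 = 0.1690 m³/s
w_5 = (2.82 − 2.07)/2 = 0.375 m; q_5 = 0.50 × 1.48 × 0.375 = 0.2775 m³/s
w_6 = (4.85 − 2.48)/2 = 1.185 m; q_6 = 0.58 × 1.49 × 1.185 = 1.024 m³/s
Stations 1, 7 contribute zero (depth or velocity is 0).
Q = Σ qᵢ = 1.822 m³/s

1.82 m³/s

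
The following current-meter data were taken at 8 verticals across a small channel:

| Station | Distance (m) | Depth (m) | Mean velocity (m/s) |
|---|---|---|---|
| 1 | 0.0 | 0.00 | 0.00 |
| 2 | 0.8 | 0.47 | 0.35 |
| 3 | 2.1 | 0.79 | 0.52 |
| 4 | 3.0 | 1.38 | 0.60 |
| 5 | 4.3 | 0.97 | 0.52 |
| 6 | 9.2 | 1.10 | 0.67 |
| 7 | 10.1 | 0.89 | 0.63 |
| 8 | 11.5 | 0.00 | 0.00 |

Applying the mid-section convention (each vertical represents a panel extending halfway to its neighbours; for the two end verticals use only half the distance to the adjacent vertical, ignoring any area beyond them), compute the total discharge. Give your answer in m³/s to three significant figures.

w_2 = (2.1 − 0.0)/2 = 1.05 m; q_2 = 0.35 × 0.47 × 1.05 = 0.1727 m³/s
w_3 = (3.0 − 0.8)/2 = 1.1 m; q_3 = 0.52 × 0.79 × 1.1 = 0.4519 m³/s
w_4 = (4.3 − 2.1)/2 = 1.1 m; q_4 = 0.60 × 1.38 × 1.1 = 0.9108 m³/s
w_5 = (9.2 − 3.0)/2 = 3.1 m; q_5 = 0.52 × 0.97 × 3.1 = 1.564 m³/s
w_6 = (10.1 − 4.3)/2 = 2.9 m; q_6 = 0.67 × 1.10 × 2.9 = 2.137 m³/s
w_7 = (11.5 − 9.2)/2 = 1.15 m; q_7 = 0.63 × 0.89 × 1.15 = 0.6448 m³/s
Stations 1, 8 contribute zero (depth or velocity is 0).
Q = Σ qᵢ = 5.881 m³/s

5.88 m³/s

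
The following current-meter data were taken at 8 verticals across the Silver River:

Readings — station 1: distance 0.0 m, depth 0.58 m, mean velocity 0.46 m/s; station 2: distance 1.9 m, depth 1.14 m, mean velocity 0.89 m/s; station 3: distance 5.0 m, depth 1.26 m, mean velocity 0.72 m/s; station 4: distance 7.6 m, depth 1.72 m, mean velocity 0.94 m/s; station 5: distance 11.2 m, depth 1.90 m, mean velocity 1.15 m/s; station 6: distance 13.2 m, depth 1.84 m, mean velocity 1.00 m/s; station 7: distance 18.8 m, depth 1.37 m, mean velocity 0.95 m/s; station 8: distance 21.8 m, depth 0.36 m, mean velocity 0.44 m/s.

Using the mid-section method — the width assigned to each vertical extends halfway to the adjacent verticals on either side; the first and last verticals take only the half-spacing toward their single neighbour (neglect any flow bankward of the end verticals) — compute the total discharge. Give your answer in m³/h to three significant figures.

106000 m³/h

w_1 = (1.9 − 0.0)/2 = 0.95 m; q_1 = 0.46 × 0.58 × 0.95 = 0.2535 m³/s
w_2 = (5.0 − 0.0)/2 = 2.5 m; q_2 = 0.89 × 1.14 × 2.5 = 2.537 m³/s
w_3 = (7.6 − 1.9)/2 = 2.85 m; q_3 = 0.72 × 1.26 × 2.85 = 2.586 m³/s
w_4 = (11.2 − 5.0)/2 = 3.1 m; q_4 = 0.94 × 1.72 × 3.1 = 5.012 m³/s
w_5 = (13.2 − 7.6)/2 = 2.8 m; q_5 = 1.15 × 1.90 × 2.8 = 6.118 m³/s
w_6 = (18.8 − 11.2)/2 = 3.8 m; q_6 = 1.00 × 1.84 × 3.8 = 6.992 m³/s
w_7 = (21.8 − 13.2)/2 = 4.3 m; q_7 = 0.95 × 1.37 × 4.3 = 5.596 m³/s
w_8 = (21.8 − 18.8)/2 = 1.5 m; q_8 = 0.44 × 0.36 × 1.5 = 0.2376 m³/s
Q = Σ qᵢ = 29.33 m³/s
= 29.33 × 3600 = 105600 m³/h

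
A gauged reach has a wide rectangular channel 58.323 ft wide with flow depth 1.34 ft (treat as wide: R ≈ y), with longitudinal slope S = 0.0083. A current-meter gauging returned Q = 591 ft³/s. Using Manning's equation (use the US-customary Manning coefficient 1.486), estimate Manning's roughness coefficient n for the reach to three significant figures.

A = b·y = 58.323 × 1.34 = 78.15 ft²
Wide channel: R ≈ y = 1.34 ft
n = (1.486/Q)·A·R^(2/3)·S^(1/2) = (1.486/591) × 78.15 × 1.215 × 0.09110 = 0.02176

0.0218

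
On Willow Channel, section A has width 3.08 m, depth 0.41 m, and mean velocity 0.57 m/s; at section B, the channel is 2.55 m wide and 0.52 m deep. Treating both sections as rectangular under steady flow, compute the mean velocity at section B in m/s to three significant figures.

Q = A₁V₁ = (3.08×0.41) × 0.57 = 0.7198 m³/s
A₂ = 2.55 × 0.52 = 1.326 m²
V₂ = Q/A₂ = 0.7198/1.326 = 0.5428 m/s

0.543 m/s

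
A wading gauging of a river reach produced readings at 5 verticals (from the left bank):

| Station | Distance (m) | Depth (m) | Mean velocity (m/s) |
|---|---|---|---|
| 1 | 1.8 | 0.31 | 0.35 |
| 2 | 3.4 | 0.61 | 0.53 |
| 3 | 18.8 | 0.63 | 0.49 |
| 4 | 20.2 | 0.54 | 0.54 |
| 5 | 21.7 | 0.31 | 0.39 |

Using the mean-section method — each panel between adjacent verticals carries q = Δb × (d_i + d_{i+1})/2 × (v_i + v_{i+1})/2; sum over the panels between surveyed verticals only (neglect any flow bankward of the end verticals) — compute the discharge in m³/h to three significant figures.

21300 m³/h

Panel 1-2: Δb = 1.6 m, d̄ = (0.31+0.61)/2 = 0.46, v̄ = (0.35+0.53)/2 = 0.44 → q = 1.6×0.46×0.44 = 0.3238 m³/s
Panel 2-3: Δb = 15.4 m, d̄ = (0.61+0.63)/2 = 0.62, v̄ = (0.53+0.49)/2 = 0.51 → q = 15.4×0.62×0.51 = 4.869 m³/s
Panel 3-4: Δb = 1.4 m, d̄ = (0.63+0.54)/2 = 0.585, v̄ = (0.49+0.54)/2 = 0.515 → q = 1.4×0.585×0.515 = 0.4218 m³/s
Panel 4-5: Δb = 1.5 m, d̄ = (0.54+0.31)/2 = 0.425, v̄ = (0.54+0.39)/2 = 0.465 → q = 1.5×0.425×0.465 = 0.2964 m³/s
Q = Σ q = 5.912 m³/s
= 5.912 × 3600 = 21280 m³/h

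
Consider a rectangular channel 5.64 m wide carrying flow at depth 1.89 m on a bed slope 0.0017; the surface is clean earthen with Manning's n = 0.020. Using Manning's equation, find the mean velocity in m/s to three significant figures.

A = b·y = 5.64 × 1.89 = 10.66 m²
P = b + 2y = 5.64 + 2×1.89 = 9.420 m
R = A/P = 10.66/9.420 = 1.132 m
Q = (1/n)·A·R^(2/3)·S^(1/2) = (1/0.020) × 10.66 × 1.132^(2/3) × 0.0017^(1/2) = 23.86 m³/s
V = Q/A = 23.86/10.66 = 2.239 m/s

2.24 m/s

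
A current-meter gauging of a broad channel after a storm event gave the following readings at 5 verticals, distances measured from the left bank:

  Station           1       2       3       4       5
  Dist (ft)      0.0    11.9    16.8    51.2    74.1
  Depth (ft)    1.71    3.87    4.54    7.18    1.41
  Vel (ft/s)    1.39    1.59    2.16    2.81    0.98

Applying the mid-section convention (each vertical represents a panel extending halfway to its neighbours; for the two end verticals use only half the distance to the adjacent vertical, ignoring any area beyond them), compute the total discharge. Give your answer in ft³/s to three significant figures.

852 ft³/s

w_1 = (11.9 − 0.0)/2 = 5.95 ft; q_1 = 1.39 × 1.71 × 5.95 = 14.14 ft³/s
w_2 = (16.8 − 0.0)/2 = 8.4 ft; q_2 = 1.59 × 3.87 × 8.4 = 51.69 ft³/s
w_3 = (51.2 − 11.9)/2 = 19.65 ft; q_3 = 2.16 × 4.54 × 19.65 = 192.7 ft³/s
w_4 = (74.1 − 16.8)/2 = 28.65 ft; q_4 = 2.81 × 7.18 × 28.65 = 578.0 ft³/s
w_5 = (74.1 − 51.2)/2 = 11.45 ft; q_5 = 0.98 × 1.41 × 11.45 = 15.82 ft³/s
Q = Σ qᵢ = 852.4 ft³/s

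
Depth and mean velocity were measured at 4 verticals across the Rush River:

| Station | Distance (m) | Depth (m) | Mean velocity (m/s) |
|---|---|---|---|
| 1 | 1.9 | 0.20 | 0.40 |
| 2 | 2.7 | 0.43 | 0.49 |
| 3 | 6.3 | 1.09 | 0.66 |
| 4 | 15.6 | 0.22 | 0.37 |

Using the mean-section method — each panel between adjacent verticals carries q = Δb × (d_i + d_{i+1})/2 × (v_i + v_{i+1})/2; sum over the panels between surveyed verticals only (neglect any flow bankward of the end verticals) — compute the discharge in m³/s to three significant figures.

Panel 1-2: Δb = 0.8 m, d̄ = (0.20+0.43)/2 = 0.315, v̄ = (0.40+0.49)/2 = 0.445 → q = 0.8×0.315×0.445 = 0.1121 m³/s
Panel 2-3: Δb = 3.6 m, d̄ = (0.43+1.09)/2 = 0.76, v̄ = (0.49+0.66)/2 = 0.575 → q = 3.6×0.76×0.575 = 1.573 m³/s
Panel 3-4: Δb = 9.3 m, d̄ = (1.09+0.22)/2 = 0.655, v̄ = (0.66+0.37)/2 = 0.515 → q = 9.3×0.655×0.515 = 3.137 m³/s
Q = Σ q = 4.822 m³/s

4.82 m³/s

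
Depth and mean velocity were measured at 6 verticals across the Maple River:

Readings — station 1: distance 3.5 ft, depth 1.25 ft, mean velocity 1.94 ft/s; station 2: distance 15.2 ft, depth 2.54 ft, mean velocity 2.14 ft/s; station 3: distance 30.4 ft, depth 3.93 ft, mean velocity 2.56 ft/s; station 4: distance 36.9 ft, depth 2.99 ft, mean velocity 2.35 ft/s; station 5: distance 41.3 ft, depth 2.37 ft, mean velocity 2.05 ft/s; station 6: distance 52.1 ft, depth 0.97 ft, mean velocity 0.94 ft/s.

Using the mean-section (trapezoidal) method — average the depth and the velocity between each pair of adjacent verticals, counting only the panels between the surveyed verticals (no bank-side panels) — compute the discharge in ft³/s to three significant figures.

Panel 1-2: Δb = 11.7 ft, d̄ = (1.25+2.54)/2 = 1.895, v̄ = (1.94+2.14)/2 = 2.04 → q = 11.7×1.895×2.04 = 45.23 ft³/s
Panel 2-3: Δb = 15.2 ft, d̄ = (2.54+3.93)/2 = 3.235, v̄ = (2.14+2.56)/2 = 2.35 → q = 15.2×3.235×2.35 = 115.6 ft³/s
Panel 3-4: Δb = 6.5 ft, d̄ = (3.93+2.99)/2 = 3.46, v̄ = (2.56+2.35)/2 = 2.455 → q = 6.5×3.46×2.455 = 55.21 ft³/s
Panel 4-5: Δb = 4.4 ft, d̄ = (2.99+2.37)/2 = 2.68, v̄ = (2.35+2.05)/2 = 2.2 → q = 4.4×2.68×2.2 = 25.94 ft³/s
Panel 5-6: Δb = 10.8 ft, d̄ = (2.37+0.97)/2 = 1.67, v̄ = (2.05+0.94)/2 = 1.495 → q = 10.8×1.67×1.495 = 26.96 ft³/s
Q = Σ q = 268.9 ft³/s

269 ft³/s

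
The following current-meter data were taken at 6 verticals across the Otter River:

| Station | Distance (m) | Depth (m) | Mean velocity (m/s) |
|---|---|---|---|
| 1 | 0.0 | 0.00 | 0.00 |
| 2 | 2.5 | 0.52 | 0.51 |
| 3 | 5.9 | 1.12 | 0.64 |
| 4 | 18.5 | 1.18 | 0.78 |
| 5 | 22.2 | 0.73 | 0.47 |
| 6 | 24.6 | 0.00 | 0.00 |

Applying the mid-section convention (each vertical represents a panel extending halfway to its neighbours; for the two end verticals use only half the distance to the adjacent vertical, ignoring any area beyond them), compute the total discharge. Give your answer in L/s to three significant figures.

w_2 = (5.9 − 0.0)/2 = 2.95 m; q_2 = 0.51 × 0.52 × 2.95 = 0.7823 m³/s
w_3 = (18.5 − 2.5)/2 = 8 m; q_3 = 0.64 × 1.12 × 8 = 5.734 m³/s
w_4 = (22.2 − 5.9)/2 = 8.15 m; q_4 = 0.78 × 1.18 × 8.15 = 7.501 m³/s
w_5 = (24.6 − 18.5)/2 = 3.05 m; q_5 = 0.47 × 0.73 × 3.05 = 1.046 m³/s
Stations 1, 6 contribute zero (depth or velocity is 0).
Q = Σ qᵢ = 15.06 m³/s
= 15.06 × 1000 = 15060 L/s

15100 L/s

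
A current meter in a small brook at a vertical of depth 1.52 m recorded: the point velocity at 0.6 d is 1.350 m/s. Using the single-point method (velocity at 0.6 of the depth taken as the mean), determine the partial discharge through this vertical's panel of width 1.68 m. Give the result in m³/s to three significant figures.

v̄ = v₀.₆ = 1.350 m/s
q = v̄ × d × w = 1.350 × 1.52 × 1.68 = 3.447 m³/s

3.45 m³/s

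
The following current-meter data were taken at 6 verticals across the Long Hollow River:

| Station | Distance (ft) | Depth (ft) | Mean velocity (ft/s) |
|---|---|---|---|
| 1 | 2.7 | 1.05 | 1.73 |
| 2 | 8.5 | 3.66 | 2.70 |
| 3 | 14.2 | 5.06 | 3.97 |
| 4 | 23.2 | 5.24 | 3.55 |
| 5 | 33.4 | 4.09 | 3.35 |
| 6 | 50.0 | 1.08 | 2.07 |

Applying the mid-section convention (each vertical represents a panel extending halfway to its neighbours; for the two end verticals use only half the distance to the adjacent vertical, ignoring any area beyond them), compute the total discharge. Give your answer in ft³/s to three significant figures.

w_1 = (8.5 − 2.7)/2 = 2.9 ft; q_1 = 1.73 × 1.05 × 2.9 = 5.268 ft³/s
w_2 = (14.2 − 2.7)/2 = 5.75 ft; q_2 = 2.70 × 3.66 × 5.75 = 56.82 ft³/s
w_3 = (23.2 − 8.5)/2 = 7.35 ft; q_3 = 3.97 × 5.06 × 7.35 = 147.6 ft³/s
w_4 = (33.4 − 14.2)/2 = 9.6 ft; q_4 = 3.55 × 5.24 × 9.6 = 178.6 ft³/s
w_5 = (50.0 − 23.2)/2 = 13.4 ft; q_5 = 3.35 × 4.09 × 13.4 = 183.6 ft³/s
w_6 = (50.0 − 33.4)/2 = 8.3 ft; q_6 = 2.07 × 1.08 × 8.3 = 18.56 ft³/s
Q = Σ qᵢ = 590.5 ft³/s

590 ft³/s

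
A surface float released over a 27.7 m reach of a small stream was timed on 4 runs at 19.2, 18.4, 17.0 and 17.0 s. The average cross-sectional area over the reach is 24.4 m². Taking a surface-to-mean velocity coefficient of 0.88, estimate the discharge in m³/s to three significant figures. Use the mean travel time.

t̄ = (19.2 + 18.4 + 17.0 + 17.0) / 4 = 17.9 s
v_surface = L / t̄ = 27.7 / 17.9 = 1.547 m/s
v_mean = 0.88 × 1.547 = 1.362 m/s
Q = A × v_mean = 24.4 × 1.362 = 33.23 m³/s

33.2 m³/s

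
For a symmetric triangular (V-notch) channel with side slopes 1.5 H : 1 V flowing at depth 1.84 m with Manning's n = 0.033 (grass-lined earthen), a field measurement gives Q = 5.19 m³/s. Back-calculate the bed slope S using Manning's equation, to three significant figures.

0.00162

A = z·y² = 1.5×1.84² = 5.078 m²
P = 2y√(1+z²) = 2×1.84×√(1+1.5²) = 6.634 m
R = A/P = 5.078/6.634 = 0.7655 m
S = (Q·n / (1·A·R^(2/3)))² = (5.19×0.033 / (1×5.078×0.8368))² = 0.001624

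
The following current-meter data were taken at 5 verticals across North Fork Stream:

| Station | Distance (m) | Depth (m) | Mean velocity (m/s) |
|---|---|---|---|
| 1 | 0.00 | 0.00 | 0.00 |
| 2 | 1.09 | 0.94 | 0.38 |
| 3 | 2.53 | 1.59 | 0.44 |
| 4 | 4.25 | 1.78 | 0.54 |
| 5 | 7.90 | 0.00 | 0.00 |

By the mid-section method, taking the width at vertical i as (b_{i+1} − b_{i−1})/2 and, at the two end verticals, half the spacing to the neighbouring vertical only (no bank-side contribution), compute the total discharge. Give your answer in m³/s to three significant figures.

4.14 m³/s

w_2 = (2.53 − 0.00)/2 = 1.265 m; q_2 = 0.38 × 0.94 × 1.265 = 0.4519 m³/s
w_3 = (4.25 − 1.09)/2 = 1.58 m; q_3 = 0.44 × 1.59 × 1.58 = 1.105 m³/s
w_4 = (7.90 − 2.53)/2 = 2.685 m; q_4 = 0.54 × 1.78 × 2.685 = 2.581 m³/s
Stations 1, 5 contribute zero (depth or velocity is 0).
Q = Σ qᵢ = 4.138 m³/s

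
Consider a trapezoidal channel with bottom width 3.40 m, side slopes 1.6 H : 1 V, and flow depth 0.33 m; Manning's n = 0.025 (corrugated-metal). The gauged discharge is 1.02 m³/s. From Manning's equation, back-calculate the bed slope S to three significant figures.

A = (b + z·y)·y = (3.40 + 1.6×0.33)×0.33 = 1.296 m²
P = b + 2y√(1+z²) = 3.40 + 2×0.33×√(1+1.6²) = 4.645 m
R = A/P = 1.296/4.645 = 0.2790 m
S = (Q·n / (1·A·R^(2/3)))² = (1.02×0.025 / (1×1.296×0.4270))² = 0.002122

0.00212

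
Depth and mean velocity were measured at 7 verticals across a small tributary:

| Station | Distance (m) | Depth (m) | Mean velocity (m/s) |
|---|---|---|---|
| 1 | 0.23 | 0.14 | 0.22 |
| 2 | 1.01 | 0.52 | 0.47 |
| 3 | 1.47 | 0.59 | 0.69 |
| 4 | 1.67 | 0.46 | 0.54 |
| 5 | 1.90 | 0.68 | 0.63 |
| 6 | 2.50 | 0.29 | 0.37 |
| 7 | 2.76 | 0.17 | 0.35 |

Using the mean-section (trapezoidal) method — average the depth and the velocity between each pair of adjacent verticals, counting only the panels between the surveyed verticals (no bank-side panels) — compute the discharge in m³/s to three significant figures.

0.545 m³/s

Panel 1-2: Δb = 0.78 m, d̄ = (0.14+0.52)/2 = 0.33, v̄ = (0.22+0.47)/2 = 0.345 → q = 0.78×0.33×0.345 = 0.08880 m³/s
Panel 2-3: Δb = 0.46 m, d̄ = (0.52+0.59)/2 = 0.555, v̄ = (0.47+0.69)/2 = 0.58 → q = 0.46×0.555×0.58 = 0.1481 m³/s
Panel 3-4: Δb = 0.2 m, d̄ = (0.59+0.46)/2 = 0.525, v̄ = (0.69+0.54)/2 = 0.615 → q = 0.2×0.525×0.615 = 0.06458 m³/s
Panel 4-5: Δb = 0.23 m, d̄ = (0.46+0.68)/2 = 0.57, v̄ = (0.54+0.63)/2 = 0.585 → q = 0.23×0.57×0.585 = 0.07669 m³/s
Panel 5-6: Δb = 0.6 m, d̄ = (0.68+0.29)/2 = 0.485, v̄ = (0.63+0.37)/2 = 0.5 → q = 0.6×0.485×0.5 = 0.1455 m³/s
Panel 6-7: Δb = 0.26 m, d̄ = (0.29+0.17)/2 = 0.23, v̄ = (0.37+0.35)/2 = 0.36 → q = 0.26×0.23×0.36 = 0.02153 m³/s
Q = Σ q = 0.5452 m³/s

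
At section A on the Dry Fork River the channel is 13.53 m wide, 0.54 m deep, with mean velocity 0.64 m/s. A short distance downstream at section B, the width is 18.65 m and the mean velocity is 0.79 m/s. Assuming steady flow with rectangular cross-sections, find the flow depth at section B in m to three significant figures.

0.317 m

Q = A₁V₁ = (13.53×0.54) × 0.64 = 4.676 m³/s
d₂ = Q/(b₂ V₂) = 4.676/(18.65×0.79) = 0.3174 m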